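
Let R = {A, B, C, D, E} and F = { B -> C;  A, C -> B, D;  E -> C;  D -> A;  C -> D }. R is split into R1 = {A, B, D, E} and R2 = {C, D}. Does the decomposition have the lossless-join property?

Common attributes: R1 ∩ R2 = {D}.
Closure of {D}: D → A applies, adding A. So (D)⁺ = {A, D}.
The closure contains neither all of R1 = {A, B, D, E} nor all of R2 = {C, D}, so the common attributes are not a superkey of either fragment. The join is lossy.

No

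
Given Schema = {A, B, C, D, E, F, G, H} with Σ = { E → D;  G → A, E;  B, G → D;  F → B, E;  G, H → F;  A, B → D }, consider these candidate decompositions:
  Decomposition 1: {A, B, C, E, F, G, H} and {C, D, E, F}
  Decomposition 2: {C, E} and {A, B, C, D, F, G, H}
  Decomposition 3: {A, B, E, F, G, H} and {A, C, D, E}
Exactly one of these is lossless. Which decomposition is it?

Decomposition 1: common = {C, E, F}, closure = {B, C, D, E, F} → lossless.
Decomposition 2: common = {C}, closure = {C} → lossy.
Decomposition 3: common = {A, E}, closure = {A, D, E} → lossy.

Decomposition 1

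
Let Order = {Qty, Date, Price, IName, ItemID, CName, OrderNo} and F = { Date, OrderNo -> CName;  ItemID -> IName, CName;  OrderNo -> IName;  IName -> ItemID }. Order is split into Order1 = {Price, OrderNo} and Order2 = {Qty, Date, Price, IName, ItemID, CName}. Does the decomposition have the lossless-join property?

Common attributes: Order1 ∩ Order2 = {Price}.
No dependency enlarges {Price}, so (Price)⁺ = {Price}.
The closure contains neither all of Order1 = {Price, OrderNo} nor all of Order2 = {Qty, Date, Price, IName, ItemID, CName}, so the common attributes are not a superkey of either fragment. The join is lossy.

No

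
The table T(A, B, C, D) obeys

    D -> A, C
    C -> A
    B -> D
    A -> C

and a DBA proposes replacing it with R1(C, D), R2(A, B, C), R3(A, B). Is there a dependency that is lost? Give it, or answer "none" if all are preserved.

B -> D

Check B → D: no single fragment contains all of {B, D}, and the restricted closure of {B} across the fragments never reaches {D}.
D → A, C is preserved.
C → A is preserved.
A → C is preserved.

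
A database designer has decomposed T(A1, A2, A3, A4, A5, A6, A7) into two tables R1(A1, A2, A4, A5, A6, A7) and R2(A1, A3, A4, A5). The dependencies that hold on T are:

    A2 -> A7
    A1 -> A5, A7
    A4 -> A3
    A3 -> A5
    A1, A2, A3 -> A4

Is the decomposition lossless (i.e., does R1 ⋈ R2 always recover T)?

Yes

Common attributes: R1 ∩ R2 = {A1, A4, A5}.
Closure of {A1, A4, A5}: A1 → A5, A7 applies, adding A7; A4 → A3 applies, adding A3. So (A1, A4, A5)⁺ = {A1, A3, A4, A5, A7}.
This closure contains every attribute of R2, so R1 ∩ R2 → R2. The join is lossless.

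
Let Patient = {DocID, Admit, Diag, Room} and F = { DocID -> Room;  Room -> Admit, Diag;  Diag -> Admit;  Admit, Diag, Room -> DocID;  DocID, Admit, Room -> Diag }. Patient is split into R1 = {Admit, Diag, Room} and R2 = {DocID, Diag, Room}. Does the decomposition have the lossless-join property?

Yes

Common attributes: R1 ∩ R2 = {Diag, Room}.
Closure of {Diag, Room}: Room → Admit, Diag applies, adding Admit; Admit, Diag, Room → DocID applies, adding DocID. So (Diag, Room)⁺ = {DocID, Admit, Diag, Room}.
This closure contains every attribute of R1, so R1 ∩ R2 → R1. The join is lossless.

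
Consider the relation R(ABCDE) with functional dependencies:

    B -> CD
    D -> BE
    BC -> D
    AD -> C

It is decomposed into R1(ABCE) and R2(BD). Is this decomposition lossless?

Yes

Common attributes: R1 ∩ R2 = {B}.
Closure of {B}: B → CD applies, adding CD; D → BE applies, adding E. So (B)⁺ = {BCDE}.
This closure contains every attribute of R2, so R1 ∩ R2 → R2. The join is lossless.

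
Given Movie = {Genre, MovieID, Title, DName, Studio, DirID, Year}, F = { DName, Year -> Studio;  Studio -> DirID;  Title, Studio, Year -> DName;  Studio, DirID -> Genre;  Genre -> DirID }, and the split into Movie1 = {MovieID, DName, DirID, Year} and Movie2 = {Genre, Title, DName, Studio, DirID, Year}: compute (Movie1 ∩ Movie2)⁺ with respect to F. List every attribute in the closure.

Genre, DName, Studio, DirID, Year

Movie1 ∩ Movie2 = {DName, DirID, Year}.
DName, Year → Studio applies, adding Studio
Studio, DirID → Genre applies, adding Genre
Closure: {Genre, DName, Studio, DirID, Year}.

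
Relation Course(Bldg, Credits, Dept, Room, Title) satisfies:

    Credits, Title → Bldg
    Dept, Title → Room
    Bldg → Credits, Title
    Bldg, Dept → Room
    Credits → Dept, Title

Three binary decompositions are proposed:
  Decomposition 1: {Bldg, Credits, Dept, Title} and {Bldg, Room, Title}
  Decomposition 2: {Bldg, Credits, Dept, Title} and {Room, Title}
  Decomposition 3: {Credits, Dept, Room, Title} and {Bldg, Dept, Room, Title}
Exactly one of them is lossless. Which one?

Decomposition 1

Decomposition 1: common = {Bldg, Title}, closure = {Bldg, Credits, Dept, Room, Title} → lossless.
Decomposition 2: common = {Title}, closure = {Title} → lossy.
Decomposition 3: common = {Dept, Room, Title}, closure = {Dept, Room, Title} → lossy.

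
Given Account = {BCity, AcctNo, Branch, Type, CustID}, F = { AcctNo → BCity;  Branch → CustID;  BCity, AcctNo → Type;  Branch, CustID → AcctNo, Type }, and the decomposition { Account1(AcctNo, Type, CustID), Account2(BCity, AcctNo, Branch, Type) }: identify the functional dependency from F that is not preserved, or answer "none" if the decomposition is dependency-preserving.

Branch → CustID

Check Branch → CustID: no single fragment contains all of {Branch, CustID}, and the restricted closure of {Branch} across the fragments never reaches {CustID}.
AcctNo → BCity is preserved.
BCity, AcctNo → Type is preserved.
Branch, CustID → AcctNo, Type is preserved.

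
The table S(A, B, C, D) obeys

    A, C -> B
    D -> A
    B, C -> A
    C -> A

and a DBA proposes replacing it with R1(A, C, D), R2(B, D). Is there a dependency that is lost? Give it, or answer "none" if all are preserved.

A, C -> B

Check A, C → B: no single fragment contains all of {A, B, C}, and the restricted closure of {A, C} across the fragments never reaches {B}.
D → A is preserved.
B, C → A is preserved.
C → A is preserved.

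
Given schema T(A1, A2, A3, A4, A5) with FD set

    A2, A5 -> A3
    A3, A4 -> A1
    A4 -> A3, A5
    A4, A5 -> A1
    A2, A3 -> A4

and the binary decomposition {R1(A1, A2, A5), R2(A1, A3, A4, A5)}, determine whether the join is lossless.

Common attributes: R1 ∩ R2 = {A1, A5}.
No dependency enlarges {A1, A5}, so (A1, A5)⁺ = {A1, A5}.
The closure contains neither all of R1 = {A1, A2, A5} nor all of R2 = {A1, A3, A4, A5}, so the common attributes are not a superkey of either fragment. The join is lossy.

No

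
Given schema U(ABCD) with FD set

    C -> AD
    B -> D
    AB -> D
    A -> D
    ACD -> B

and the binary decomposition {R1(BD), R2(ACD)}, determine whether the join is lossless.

Common attributes: R1 ∩ R2 = {D}.
No dependency enlarges {D}, so (D)⁺ = {D}.
The closure contains neither all of R1 = {BD} nor all of R2 = {ACD}, so the common attributes are not a superkey of either fragment. The join is lossy.

No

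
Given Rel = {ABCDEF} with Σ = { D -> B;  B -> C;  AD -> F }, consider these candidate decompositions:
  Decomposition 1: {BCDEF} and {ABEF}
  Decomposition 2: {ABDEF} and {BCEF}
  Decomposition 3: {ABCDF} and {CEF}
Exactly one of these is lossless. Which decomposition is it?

Decomposition 2

Decomposition 1: common = {BEF}, closure = {BCEF} → lossy.
Decomposition 2: common = {BEF}, closure = {BCEF} → lossless.
Decomposition 3: common = {CF}, closure = {CF} → lossy.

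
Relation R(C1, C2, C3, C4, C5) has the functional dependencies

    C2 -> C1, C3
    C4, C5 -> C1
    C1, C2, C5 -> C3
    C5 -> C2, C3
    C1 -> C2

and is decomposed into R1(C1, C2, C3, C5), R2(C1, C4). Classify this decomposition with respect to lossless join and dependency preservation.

lossy but dependency-preserving

Lossless test: (C1)⁺ = {C1, C2, C3}, which is a superkey of neither fragment — lossy.
Dependency preservation: C4, C5 → C1 is not contained in any single fragment, but the restricted closure of its left-hand side across the fragments still reaches the right-hand side; the remaining FDs each lie inside some fragment. All dependencies are preserved.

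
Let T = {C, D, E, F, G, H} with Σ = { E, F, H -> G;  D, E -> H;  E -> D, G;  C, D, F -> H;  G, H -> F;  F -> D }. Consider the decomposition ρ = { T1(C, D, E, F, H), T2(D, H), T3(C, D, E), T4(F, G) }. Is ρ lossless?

No

Chase test. Columns are C, D, E, F, G, H; row i has aⱼ where attribute j ∈ Ti, else bᵢⱼ.
Initial tableau (one row per fragment):
  row 1: a1 a2 a3 a4 b15 a6
  row 2: b21 a2 b23 b24 b25 a6
  row 3: a1 a2 a3 b34 b35 b36
  row 4: b41 b42 b43 a4 a5 b46
Rows 1 and 3 agree on D, E; apply D, E→H and equate their H entries.
Rows 1 and 3 agree on E; apply E→D, G and equate their D, G entries.
Rows 1 and 3 agree on G, H; apply G, H→F and equate their F entries.
Rows 1 and 4 agree on F; apply F→D and equate their D entries.
No row becomes fully distinguished — the join is lossy.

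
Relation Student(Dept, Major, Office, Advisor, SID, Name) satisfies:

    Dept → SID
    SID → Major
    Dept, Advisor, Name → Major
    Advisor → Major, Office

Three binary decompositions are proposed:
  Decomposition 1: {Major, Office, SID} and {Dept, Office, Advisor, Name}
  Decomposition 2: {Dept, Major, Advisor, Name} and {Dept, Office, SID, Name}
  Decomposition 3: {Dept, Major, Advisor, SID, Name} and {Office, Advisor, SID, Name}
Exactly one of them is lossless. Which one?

Decomposition 1: common = {Office}, closure = {Office} → lossy.
Decomposition 2: common = {Dept, Name}, closure = {Dept, Major, SID, Name} → lossy.
Decomposition 3: common = {Advisor, SID, Name}, closure = {Major, Office, Advisor, SID, Name} → lossless.

Decomposition 3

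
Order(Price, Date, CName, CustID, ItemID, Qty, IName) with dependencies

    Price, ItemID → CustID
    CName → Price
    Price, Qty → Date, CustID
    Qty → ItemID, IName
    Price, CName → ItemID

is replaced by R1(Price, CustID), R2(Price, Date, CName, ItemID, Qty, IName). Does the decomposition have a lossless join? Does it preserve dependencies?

lossy and not dependency-preserving

Lossless test: (Price)⁺ = {Price}, which is a superkey of neither fragment — lossy.
Dependency preservation: the restricted closure of {Price, ItemID} across the fragments never reaches {CustID}, so Price, ItemID → CustID cannot be enforced without a join — not preserved.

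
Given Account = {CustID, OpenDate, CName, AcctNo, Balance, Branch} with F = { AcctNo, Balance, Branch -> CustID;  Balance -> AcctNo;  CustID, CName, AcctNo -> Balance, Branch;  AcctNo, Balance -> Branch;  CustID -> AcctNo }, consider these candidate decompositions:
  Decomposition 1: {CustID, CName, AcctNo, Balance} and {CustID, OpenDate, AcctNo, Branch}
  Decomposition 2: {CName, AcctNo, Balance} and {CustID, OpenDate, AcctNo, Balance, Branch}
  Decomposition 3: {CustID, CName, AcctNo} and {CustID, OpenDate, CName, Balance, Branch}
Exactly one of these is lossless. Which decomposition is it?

Decomposition 1: common = {CustID, AcctNo}, closure = {CustID, AcctNo} → lossy.
Decomposition 2: common = {AcctNo, Balance}, closure = {CustID, AcctNo, Balance, Branch} → lossy.
Decomposition 3: common = {CustID, CName}, closure = {CustID, CName, AcctNo, Balance, Branch} → lossless.

Decomposition 3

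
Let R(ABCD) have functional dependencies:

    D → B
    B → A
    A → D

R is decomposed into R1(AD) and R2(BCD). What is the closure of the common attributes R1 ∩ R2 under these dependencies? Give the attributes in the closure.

R1 ∩ R2 = {D}.
D → B applies, adding B
B → A applies, adding A
Closure: {ABD}.

ABD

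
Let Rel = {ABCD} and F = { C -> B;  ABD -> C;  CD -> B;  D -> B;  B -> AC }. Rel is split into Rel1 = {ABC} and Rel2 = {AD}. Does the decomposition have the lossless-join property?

No

Common attributes: Rel1 ∩ Rel2 = {A}.
No dependency enlarges {A}, so (A)⁺ = {A}.
The closure contains neither all of Rel1 = {ABC} nor all of Rel2 = {AD}, so the common attributes are not a superkey of either fragment. The join is lossy.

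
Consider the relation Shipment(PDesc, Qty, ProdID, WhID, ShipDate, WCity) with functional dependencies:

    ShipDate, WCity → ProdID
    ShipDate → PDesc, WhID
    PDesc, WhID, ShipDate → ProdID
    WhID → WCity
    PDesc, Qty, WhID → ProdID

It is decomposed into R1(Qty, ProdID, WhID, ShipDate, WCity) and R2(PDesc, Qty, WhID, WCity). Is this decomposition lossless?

No

Common attributes: R1 ∩ R2 = {Qty, WhID, WCity}.
No dependency enlarges {Qty, WhID, WCity}, so (Qty, WhID, WCity)⁺ = {Qty, WhID, WCity}.
The closure contains neither all of R1 = {Qty, ProdID, WhID, ShipDate, WCity} nor all of R2 = {PDesc, Qty, WhID, WCity}, so the common attributes are not a superkey of either fragment. The join is lossy.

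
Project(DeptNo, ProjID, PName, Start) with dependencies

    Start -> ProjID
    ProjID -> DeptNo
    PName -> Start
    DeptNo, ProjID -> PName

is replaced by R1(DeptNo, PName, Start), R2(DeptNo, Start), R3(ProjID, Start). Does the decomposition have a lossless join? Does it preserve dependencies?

Lossless test (chase): Rows 1 and 2 agree on Start; apply Start→ProjID and equate their ProjID entries. Rows 1 and 3 agree on Start; apply Start→ProjID and equate their ProjID entries. Rows 1 and 3 agree on ProjID; apply ProjID→DeptNo and equate their DeptNo entries. Rows 1 and 2 agree on DeptNo, ProjID; apply DeptNo, ProjID→PName and equate their PName entries. Rows 1 and 3 agree on DeptNo, ProjID; apply DeptNo, ProjID→PName and equate their PName entries. Row 1 is now all distinguished symbols — the join is lossless.
Dependency preservation: ProjID → DeptNo; DeptNo, ProjID → PName are not contained in any single fragment, but the restricted closure of each left-hand side across the fragments still reaches the right-hand side; the remaining FDs each lie inside some fragment. All dependencies are preserved.

lossless and dependency-preserving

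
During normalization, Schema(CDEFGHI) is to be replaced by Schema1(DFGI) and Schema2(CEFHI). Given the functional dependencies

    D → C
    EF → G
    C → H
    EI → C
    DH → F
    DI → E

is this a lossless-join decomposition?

Common attributes: Schema1 ∩ Schema2 = {FI}.
No dependency enlarges {FI}, so (FI)⁺ = {FI}.
The closure contains neither all of Schema1 = {DFGI} nor all of Schema2 = {CEFHI}, so the common attributes are not a superkey of either fragment. The join is lossy.

No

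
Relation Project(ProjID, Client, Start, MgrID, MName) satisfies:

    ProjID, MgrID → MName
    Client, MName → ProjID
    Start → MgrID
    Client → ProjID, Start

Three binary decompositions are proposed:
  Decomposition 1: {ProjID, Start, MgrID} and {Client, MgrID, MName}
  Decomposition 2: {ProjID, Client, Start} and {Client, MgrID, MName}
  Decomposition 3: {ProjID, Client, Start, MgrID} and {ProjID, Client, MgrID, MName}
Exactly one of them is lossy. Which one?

Decomposition 1

Decomposition 1: common = {MgrID}, closure = {MgrID} → lossy.
Decomposition 2: common = {Client}, closure = {ProjID, Client, Start, MgrID, MName} → lossless.
Decomposition 3: common = {ProjID, Client, MgrID}, closure = {ProjID, Client, Start, MgrID, MName} → lossless.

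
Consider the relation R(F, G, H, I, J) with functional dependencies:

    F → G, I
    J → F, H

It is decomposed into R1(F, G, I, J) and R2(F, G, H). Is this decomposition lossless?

No

Common attributes: R1 ∩ R2 = {F, G}.
Closure of {F, G}: F → G, I applies, adding I. So (F, G)⁺ = {F, G, I}.
The closure contains neither all of R1 = {F, G, I, J} nor all of R2 = {F, G, H}, so the common attributes are not a superkey of either fragment. The join is lossy.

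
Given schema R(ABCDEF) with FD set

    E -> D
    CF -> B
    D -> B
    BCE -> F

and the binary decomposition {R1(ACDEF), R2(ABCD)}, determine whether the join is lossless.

Yes

Common attributes: R1 ∩ R2 = {ACD}.
Closure of {ACD}: D → B applies, adding B. So (ACD)⁺ = {ABCD}.
This closure contains every attribute of R2, so R1 ∩ R2 → R2. The join is lossless.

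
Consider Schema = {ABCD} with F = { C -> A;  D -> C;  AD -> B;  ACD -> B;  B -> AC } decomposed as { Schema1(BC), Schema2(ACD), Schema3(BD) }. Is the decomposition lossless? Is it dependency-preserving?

Lossless test (chase): Rows 1 and 2 agree on C; apply C→A and equate their A entries. Rows 2 and 3 agree on D; apply D→C and equate their C entries. Rows 1 and 3 agree on B; apply B→AC and equate their AC entries. Rows 2 and 3 agree on AD; apply AD→B and equate their B entries. Row 2 is now all distinguished symbols — the join is lossless.
Dependency preservation: AD → B; ACD → B; B → AC are not contained in any single fragment, but the restricted closure of each left-hand side across the fragments still reaches the right-hand side; the remaining FDs each lie inside some fragment. All dependencies are preserved.

lossless and dependency-preserving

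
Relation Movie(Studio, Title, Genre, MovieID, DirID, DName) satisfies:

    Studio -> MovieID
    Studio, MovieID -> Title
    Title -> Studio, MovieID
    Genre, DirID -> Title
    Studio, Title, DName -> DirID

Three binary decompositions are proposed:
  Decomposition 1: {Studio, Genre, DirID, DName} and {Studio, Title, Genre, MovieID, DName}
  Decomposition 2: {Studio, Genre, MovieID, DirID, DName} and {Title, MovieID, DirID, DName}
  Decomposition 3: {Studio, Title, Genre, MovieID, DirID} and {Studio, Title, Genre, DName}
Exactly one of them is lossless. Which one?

Decomposition 1

Decomposition 1: common = {Studio, Genre, DName}, closure = {Studio, Title, Genre, MovieID, DirID, DName} → lossless.
Decomposition 2: common = {MovieID, DirID, DName}, closure = {MovieID, DirID, DName} → lossy.
Decomposition 3: common = {Studio, Title, Genre}, closure = {Studio, Title, Genre, MovieID} → lossy.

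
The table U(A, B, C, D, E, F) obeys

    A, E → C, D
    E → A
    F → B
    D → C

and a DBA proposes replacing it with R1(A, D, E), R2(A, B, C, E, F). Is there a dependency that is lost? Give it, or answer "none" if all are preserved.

Check D → C: no single fragment contains all of {C, D}, and the restricted closure of {D} across the fragments never reaches {C}.
A, E → C, D is preserved.
E → A is preserved.
F → B is preserved.

D → C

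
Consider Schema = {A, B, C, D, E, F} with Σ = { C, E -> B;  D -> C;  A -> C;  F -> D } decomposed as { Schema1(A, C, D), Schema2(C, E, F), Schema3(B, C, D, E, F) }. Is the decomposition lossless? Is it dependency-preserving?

Lossless test (chase): Rows 2 and 3 agree on C, E; apply C, E→B and equate their B entries. Rows 2 and 3 agree on F; apply F→D and equate their D entries. No row becomes fully distinguished — the join is lossy.
Dependency preservation: every FD's attributes lie within a single fragment, so each can be enforced locally — preserved.

lossy but dependency-preserving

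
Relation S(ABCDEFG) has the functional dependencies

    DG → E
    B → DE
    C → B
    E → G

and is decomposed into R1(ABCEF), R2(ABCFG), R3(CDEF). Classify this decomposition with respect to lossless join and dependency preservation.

Lossless test (chase): Rows 1 and 2 agree on B; apply B→DE and equate their DE entries. Rows 1 and 3 agree on C; apply C→B and equate their B entries. Rows 1 and 2 agree on E; apply E→G and equate their G entries. Rows 1 and 3 agree on E; apply E→G and equate their G entries. Rows 1 and 3 agree on B; apply B→DE and equate their DE entries. Row 1 is now all distinguished symbols — the join is lossless.
Dependency preservation: the restricted closure of {DG} across the fragments never reaches {E}, so DG → E cannot be enforced without a join — not preserved.

lossless but not dependency-preserving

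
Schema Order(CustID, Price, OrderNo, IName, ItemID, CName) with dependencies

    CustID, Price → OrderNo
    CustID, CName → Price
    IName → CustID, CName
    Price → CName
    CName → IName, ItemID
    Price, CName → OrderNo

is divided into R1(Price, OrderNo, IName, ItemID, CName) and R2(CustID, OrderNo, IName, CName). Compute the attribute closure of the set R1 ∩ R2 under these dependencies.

CustID, Price, OrderNo, IName, ItemID, CName

R1 ∩ R2 = {OrderNo, IName, CName}.
IName → CustID, CName applies, adding CustID
CName → IName, ItemID applies, adding ItemID
CustID, CName → Price applies, adding Price
Closure: {CustID, Price, OrderNo, IName, ItemID, CName}.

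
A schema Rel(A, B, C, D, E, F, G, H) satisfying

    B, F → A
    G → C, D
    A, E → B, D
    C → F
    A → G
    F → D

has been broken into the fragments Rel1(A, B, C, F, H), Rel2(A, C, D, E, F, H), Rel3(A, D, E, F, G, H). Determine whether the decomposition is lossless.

No

Chase test. Columns are A, B, C, D, E, F, G, H; row i has aⱼ where attribute j ∈ Reli, else bᵢⱼ.
Initial tableau (one row per fragment):
  row 1: a1 a2 a3 b14 b15 a6 b17 a8
  row 2: a1 b22 a3 a4 a5 a6 b27 a8
  row 3: a1 b32 b33 a4 a5 a6 a7 a8
Rows 2 and 3 agree on A, E; apply A, E→B, D and equate their B, D entries.
Rows 1 and 2 agree on A; apply A→G and equate their G entries.
Rows 1 and 3 agree on A; apply A→G and equate their G entries.
Rows 1 and 2 agree on F; apply F→D and equate their D entries.
Rows 1 and 3 agree on G; apply G→C, D and equate their C, D entries.
No row becomes fully distinguished — the join is lossy.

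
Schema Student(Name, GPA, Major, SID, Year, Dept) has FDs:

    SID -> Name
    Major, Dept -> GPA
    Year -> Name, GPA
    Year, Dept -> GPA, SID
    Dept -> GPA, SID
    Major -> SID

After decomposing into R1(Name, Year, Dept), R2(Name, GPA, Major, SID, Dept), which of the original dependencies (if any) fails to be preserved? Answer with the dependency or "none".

Year -> Name, GPA

Check Year → Name, GPA: no single fragment contains all of {Name, GPA, Year}, and the restricted closure of {Year} across the fragments never reaches {Name, GPA}.
SID → Name is preserved.
Major, Dept → GPA is preserved.
Year, Dept → GPA, SID is preserved.
Dept → GPA, SID is preserved.
Major → SID is preserved.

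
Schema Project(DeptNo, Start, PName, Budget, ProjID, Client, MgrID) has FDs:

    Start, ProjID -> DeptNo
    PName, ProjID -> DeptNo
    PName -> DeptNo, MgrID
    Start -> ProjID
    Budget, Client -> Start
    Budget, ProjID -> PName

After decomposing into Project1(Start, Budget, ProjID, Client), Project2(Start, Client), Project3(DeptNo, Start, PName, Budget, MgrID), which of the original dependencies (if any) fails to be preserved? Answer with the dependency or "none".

Check Budget, ProjID → PName: no single fragment contains all of {PName, Budget, ProjID}, and the restricted closure of {Budget, ProjID} across the fragments never reaches {PName}.
Start, ProjID → DeptNo is preserved.
PName, ProjID → DeptNo is preserved.
PName → DeptNo, MgrID is preserved.
Start → ProjID is preserved.
Budget, Client → Start is preserved.

Budget, ProjID -> PName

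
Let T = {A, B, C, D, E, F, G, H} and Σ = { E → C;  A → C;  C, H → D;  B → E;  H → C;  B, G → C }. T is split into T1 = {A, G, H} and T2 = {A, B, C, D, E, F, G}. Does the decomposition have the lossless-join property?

Common attributes: T1 ∩ T2 = {A, G}.
Closure of {A, G}: A → C applies, adding C. So (A, G)⁺ = {A, C, G}.
The closure contains neither all of T1 = {A, G, H} nor all of T2 = {A, B, C, D, E, F, G}, so the common attributes are not a superkey of either fragment. The join is lossy.

No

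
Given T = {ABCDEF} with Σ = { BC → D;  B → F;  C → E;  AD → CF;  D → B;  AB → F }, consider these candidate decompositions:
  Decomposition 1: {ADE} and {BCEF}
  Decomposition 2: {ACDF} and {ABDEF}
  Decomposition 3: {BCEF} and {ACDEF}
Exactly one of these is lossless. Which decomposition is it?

Decomposition 1: common = {E}, closure = {E} → lossy.
Decomposition 2: common = {ADF}, closure = {ABCDEF} → lossless.
Decomposition 3: common = {CEF}, closure = {CEF} → lossy.

Decomposition 2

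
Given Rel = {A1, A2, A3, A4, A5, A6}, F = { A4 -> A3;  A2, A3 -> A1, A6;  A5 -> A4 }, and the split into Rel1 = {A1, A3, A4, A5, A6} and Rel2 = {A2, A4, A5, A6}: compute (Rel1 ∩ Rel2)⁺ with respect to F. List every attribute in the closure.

Rel1 ∩ Rel2 = {A4, A5, A6}.
A4 → A3 applies, adding A3
Closure: {A3, A4, A5, A6}.

A3, A4, A5, A6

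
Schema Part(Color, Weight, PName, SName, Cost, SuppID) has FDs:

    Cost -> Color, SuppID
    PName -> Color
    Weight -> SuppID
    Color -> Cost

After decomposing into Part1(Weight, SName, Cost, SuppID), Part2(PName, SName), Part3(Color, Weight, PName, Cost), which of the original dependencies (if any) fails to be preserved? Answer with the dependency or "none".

none

Cost → Color, SuppID: restricted closure across fragments reaches Color, SuppID.
PName → Color lies within Part3.
Weight → SuppID lies within Part1.
Color → Cost lies within Part3.
Every dependency is enforceable on the fragments, so the decomposition is dependency-preserving.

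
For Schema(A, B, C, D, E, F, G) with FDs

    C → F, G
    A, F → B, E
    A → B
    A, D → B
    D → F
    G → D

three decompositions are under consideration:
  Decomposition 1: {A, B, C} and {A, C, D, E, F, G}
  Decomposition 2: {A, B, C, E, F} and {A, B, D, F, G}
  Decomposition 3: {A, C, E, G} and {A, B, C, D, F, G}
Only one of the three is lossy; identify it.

Decomposition 2

Decomposition 1: common = {A, C}, closure = {A, B, C, D, E, F, G} → lossless.
Decomposition 2: common = {A, B, F}, closure = {A, B, E, F} → lossy.
Decomposition 3: common = {A, C, G}, closure = {A, B, C, D, E, F, G} → lossless.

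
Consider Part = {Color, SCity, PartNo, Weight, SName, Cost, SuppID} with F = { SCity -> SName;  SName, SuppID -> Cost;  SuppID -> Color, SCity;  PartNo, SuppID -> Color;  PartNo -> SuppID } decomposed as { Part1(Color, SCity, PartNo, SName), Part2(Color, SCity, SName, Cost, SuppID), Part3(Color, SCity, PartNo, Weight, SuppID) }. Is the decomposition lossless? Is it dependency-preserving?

Lossless test (chase): Rows 1 and 3 agree on SCity; apply SCity→SName and equate their SName entries. Rows 2 and 3 agree on SName, SuppID; apply SName, SuppID→Cost and equate their Cost entries. Rows 1 and 3 agree on PartNo; apply PartNo→SuppID and equate their SuppID entries. Rows 1 and 2 agree on SName, SuppID; apply SName, SuppID→Cost and equate their Cost entries. Row 3 is now all distinguished symbols — the join is lossless.
Dependency preservation: every FD's attributes lie within a single fragment, so each can be enforced locally — preserved.

lossless and dependency-preserving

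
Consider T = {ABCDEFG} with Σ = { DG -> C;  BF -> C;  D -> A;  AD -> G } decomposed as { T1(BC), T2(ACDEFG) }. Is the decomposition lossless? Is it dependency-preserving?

lossy and not dependency-preserving

Lossless test: (C)⁺ = {C}, which is a superkey of neither fragment — lossy.
Dependency preservation: the restricted closure of {BF} across the fragments never reaches {C}, so BF → C cannot be enforced without a join — not preserved.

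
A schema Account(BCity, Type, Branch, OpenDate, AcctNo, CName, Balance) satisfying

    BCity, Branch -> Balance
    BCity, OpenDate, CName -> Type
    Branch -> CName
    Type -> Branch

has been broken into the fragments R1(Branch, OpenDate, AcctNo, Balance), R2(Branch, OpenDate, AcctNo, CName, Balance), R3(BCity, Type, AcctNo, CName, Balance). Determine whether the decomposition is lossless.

No

Chase test. Columns are BCity, Type, Branch, OpenDate, AcctNo, CName, Balance; row i has aⱼ where attribute j ∈ Ri, else bᵢⱼ.
Initial tableau (one row per fragment):
  row 1: b11 b12 a3 a4 a5 b16 a7
  row 2: b21 b22 a3 a4 a5 a6 a7
  row 3: a1 a2 b33 b34 a5 a6 a7
Rows 1 and 2 agree on Branch; apply Branch→CName and equate their CName entries.
No row becomes fully distinguished — the join is lossy.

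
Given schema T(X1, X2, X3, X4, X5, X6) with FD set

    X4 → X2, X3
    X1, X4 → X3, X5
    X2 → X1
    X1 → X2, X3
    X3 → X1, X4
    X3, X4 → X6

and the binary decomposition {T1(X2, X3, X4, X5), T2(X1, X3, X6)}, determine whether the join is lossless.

Common attributes: T1 ∩ T2 = {X3}.
Closure of {X3}: X3 → X1, X4 applies, adding X1, X4; X3, X4 → X6 applies, adding X6; X4 → X2, X3 applies, adding X2; X1, X4 → X3, X5 applies, adding X5. So (X3)⁺ = {X1, X2, X3, X4, X5, X6}.
This closure contains every attribute of T1, so T1 ∩ T2 → T1. The join is lossless.

Yes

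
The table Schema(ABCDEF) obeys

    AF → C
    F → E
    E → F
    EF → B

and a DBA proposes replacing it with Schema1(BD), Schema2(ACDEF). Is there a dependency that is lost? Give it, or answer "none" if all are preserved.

Check EF → B: no single fragment contains all of {BEF}, and the restricted closure of {EF} across the fragments never reaches {B}.
AF → C is preserved.
F → E is preserved.
E → F is preserved.

EF → B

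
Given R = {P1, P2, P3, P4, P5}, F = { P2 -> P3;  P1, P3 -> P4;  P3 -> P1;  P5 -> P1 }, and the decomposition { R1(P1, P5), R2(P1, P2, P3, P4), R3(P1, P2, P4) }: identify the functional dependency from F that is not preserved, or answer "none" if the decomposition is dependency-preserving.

P2 → P3 lies within R2.
P1, P3 → P4 lies within R2.
P3 → P1 lies within R2.
P5 → P1 lies within R1.
Every dependency is enforceable on the fragments, so the decomposition is dependency-preserving.

none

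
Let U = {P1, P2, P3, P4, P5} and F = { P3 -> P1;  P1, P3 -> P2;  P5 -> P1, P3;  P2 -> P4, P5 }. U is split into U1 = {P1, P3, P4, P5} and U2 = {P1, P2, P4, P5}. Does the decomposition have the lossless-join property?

Common attributes: U1 ∩ U2 = {P1, P4, P5}.
Closure of {P1, P4, P5}: P5 → P1, P3 applies, adding P3; P1, P3 → P2 applies, adding P2. So (P1, P4, P5)⁺ = {P1, P2, P3, P4, P5}.
This closure contains every attribute of U1, so U1 ∩ U2 → U1. The join is lossless.

Yes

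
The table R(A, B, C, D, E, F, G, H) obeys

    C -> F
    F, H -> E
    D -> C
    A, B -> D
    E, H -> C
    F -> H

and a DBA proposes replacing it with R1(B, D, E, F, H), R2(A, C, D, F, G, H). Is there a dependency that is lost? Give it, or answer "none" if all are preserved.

Check A, B → D: no single fragment contains all of {A, B, D}, and the restricted closure of {A, B} across the fragments never reaches {D}.
C → F is preserved.
F, H → E is preserved.
D → C is preserved.
E, H → C is preserved.
F → H is preserved.

A, B -> D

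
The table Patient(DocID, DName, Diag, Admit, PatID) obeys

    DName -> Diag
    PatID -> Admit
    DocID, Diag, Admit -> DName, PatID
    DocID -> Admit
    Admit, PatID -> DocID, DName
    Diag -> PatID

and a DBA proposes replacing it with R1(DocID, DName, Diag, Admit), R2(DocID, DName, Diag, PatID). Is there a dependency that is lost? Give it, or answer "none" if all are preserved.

none

DName → Diag lies within R1.
PatID → Admit: restricted closure across fragments reaches Admit.
DocID, Diag, Admit → DName, PatID: restricted closure across fragments reaches DName, PatID.
DocID → Admit lies within R1.
Admit, PatID → DocID, DName: restricted closure across fragments reaches DocID, DName.
Diag → PatID lies within R2.
Every dependency is enforceable on the fragments, so the decomposition is dependency-preserving.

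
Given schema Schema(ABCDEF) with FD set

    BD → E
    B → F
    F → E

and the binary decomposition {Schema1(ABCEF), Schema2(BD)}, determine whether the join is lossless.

No

Common attributes: Schema1 ∩ Schema2 = {B}.
Closure of {B}: B → F applies, adding F; F → E applies, adding E. So (B)⁺ = {BEF}.
The closure contains neither all of Schema1 = {ABCEF} nor all of Schema2 = {BD}, so the common attributes are not a superkey of either fragment. The join is lossy.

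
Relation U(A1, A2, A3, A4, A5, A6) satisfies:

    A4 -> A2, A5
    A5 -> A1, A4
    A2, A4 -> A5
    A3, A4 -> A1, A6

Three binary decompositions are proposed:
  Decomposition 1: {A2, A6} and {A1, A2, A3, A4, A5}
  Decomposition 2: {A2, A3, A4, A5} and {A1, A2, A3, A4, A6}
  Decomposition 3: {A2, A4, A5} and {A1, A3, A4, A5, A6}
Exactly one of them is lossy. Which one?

Decomposition 1

Decomposition 1: common = {A2}, closure = {A2} → lossy.
Decomposition 2: common = {A2, A3, A4}, closure = {A1, A2, A3, A4, A5, A6} → lossless.
Decomposition 3: common = {A4, A5}, closure = {A1, A2, A4, A5} → lossless.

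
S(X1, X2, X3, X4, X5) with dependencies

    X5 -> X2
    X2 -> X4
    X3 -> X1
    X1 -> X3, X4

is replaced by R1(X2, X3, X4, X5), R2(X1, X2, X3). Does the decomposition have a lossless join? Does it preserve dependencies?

Lossless test: (X2, X3)⁺ = {X1, X2, X3, X4}, which contains all of one fragment — lossless.
Dependency preservation: X1 → X3, X4 is not contained in any single fragment, but the restricted closure of its left-hand side across the fragments still reaches the right-hand side; the remaining FDs each lie inside some fragment. All dependencies are preserved.

lossless and dependency-preserving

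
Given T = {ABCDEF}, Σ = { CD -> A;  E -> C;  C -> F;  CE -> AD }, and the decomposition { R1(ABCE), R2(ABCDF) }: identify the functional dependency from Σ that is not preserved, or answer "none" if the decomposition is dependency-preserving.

Check CE → AD: no single fragment contains all of {ACDE}, and the restricted closure of {CE} across the fragments never reaches {AD}.
CD → A is preserved.
E → C is preserved.
C → F is preserved.

CE -> AD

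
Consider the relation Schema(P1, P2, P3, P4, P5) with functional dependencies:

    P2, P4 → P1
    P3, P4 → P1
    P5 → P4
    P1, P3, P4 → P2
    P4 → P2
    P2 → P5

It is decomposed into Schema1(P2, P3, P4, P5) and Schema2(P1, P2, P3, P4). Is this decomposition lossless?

Yes

Common attributes: Schema1 ∩ Schema2 = {P2, P3, P4}.
Closure of {P2, P3, P4}: P2, P4 → P1 applies, adding P1; P2 → P5 applies, adding P5. So (P2, P3, P4)⁺ = {P1, P2, P3, P4, P5}.
This closure contains every attribute of Schema1, so Schema1 ∩ Schema2 → Schema1. The join is lossless.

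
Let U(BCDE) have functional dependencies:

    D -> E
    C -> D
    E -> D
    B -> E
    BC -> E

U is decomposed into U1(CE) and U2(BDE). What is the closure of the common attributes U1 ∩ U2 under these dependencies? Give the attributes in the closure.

DE

U1 ∩ U2 = {E}.
E → D applies, adding D
Closure: {DE}.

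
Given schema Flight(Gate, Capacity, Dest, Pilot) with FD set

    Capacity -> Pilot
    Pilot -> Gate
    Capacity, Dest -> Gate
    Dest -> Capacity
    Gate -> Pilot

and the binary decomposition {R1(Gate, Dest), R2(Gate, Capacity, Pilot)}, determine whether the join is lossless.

No

Common attributes: R1 ∩ R2 = {Gate}.
Closure of {Gate}: Gate → Pilot applies, adding Pilot. So (Gate)⁺ = {Gate, Pilot}.
The closure contains neither all of R1 = {Gate, Dest} nor all of R2 = {Gate, Capacity, Pilot}, so the common attributes are not a superkey of either fragment. The join is lossy.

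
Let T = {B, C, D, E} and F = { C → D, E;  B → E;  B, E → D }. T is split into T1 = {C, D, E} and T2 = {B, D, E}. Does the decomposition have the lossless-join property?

Common attributes: T1 ∩ T2 = {D, E}.
No dependency enlarges {D, E}, so (D, E)⁺ = {D, E}.
The closure contains neither all of T1 = {C, D, E} nor all of T2 = {B, D, E}, so the common attributes are not a superkey of either fragment. The join is lossy.

No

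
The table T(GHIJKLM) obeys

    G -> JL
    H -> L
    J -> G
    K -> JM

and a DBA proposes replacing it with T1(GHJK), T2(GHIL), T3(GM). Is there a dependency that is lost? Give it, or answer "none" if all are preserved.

K -> JM

Check K → JM: no single fragment contains all of {JKM}, and the restricted closure of {K} across the fragments never reaches {JM}.
G → JL is preserved.
H → L is preserved.
J → G is preserved.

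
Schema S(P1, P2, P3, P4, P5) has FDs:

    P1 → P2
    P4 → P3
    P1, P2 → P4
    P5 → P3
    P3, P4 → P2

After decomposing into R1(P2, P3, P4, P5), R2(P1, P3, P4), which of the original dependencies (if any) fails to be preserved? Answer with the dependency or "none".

none

P1 → P2: restricted closure across fragments reaches P2.
P4 → P3 lies within R1.
P1, P2 → P4: restricted closure across fragments reaches P4.
P5 → P3 lies within R1.
P3, P4 → P2 lies within R1.
Every dependency is enforceable on the fragments, so the decomposition is dependency-preserving.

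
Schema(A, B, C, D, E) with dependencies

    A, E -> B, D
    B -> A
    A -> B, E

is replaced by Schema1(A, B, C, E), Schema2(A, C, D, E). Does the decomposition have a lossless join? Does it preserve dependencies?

Lossless test: (A, C, E)⁺ = {A, B, C, D, E}, which contains all of one fragment — lossless.
Dependency preservation: A, E → B, D is not contained in any single fragment, but the restricted closure of its left-hand side across the fragments still reaches the right-hand side; the remaining FDs each lie inside some fragment. All dependencies are preserved.

lossless and dependency-preserving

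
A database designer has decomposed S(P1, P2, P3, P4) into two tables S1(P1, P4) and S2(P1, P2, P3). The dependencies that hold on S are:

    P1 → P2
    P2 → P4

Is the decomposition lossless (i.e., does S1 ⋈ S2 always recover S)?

Yes

Common attributes: S1 ∩ S2 = {P1}.
Closure of {P1}: P1 → P2 applies, adding P2; P2 → P4 applies, adding P4. So (P1)⁺ = {P1, P2, P4}.
This closure contains every attribute of S1, so S1 ∩ S2 → S1. The join is lossless.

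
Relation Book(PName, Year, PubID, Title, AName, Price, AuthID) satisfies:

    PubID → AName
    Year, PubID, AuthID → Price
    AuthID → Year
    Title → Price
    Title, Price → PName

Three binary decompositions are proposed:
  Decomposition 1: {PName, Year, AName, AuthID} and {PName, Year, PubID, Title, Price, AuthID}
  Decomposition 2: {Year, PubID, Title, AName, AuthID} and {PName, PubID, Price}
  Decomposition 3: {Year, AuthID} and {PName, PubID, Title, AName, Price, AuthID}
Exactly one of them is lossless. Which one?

Decomposition 1: common = {PName, Year, AuthID}, closure = {PName, Year, AuthID} → lossy.
Decomposition 2: common = {PubID}, closure = {PubID, AName} → lossy.
Decomposition 3: common = {AuthID}, closure = {Year, AuthID} → lossless.

Decomposition 3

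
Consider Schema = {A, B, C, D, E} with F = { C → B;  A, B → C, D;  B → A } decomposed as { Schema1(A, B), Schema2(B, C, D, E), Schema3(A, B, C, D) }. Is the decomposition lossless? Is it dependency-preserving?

lossless and dependency-preserving

Lossless test (chase): Rows 1 and 3 agree on A, B; apply A, B→C, D and equate their C, D entries. Rows 1 and 2 agree on B; apply B→A and equate their A entries. Row 2 is now all distinguished symbols — the join is lossless.
Dependency preservation: every FD's attributes lie within a single fragment, so each can be enforced locally — preserved.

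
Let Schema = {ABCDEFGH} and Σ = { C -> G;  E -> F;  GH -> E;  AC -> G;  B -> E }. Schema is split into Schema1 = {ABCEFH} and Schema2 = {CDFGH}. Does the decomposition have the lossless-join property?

Common attributes: Schema1 ∩ Schema2 = {CFH}.
Closure of {CFH}: C → G applies, adding G; GH → E applies, adding E. So (CFH)⁺ = {CEFGH}.
The closure contains neither all of Schema1 = {ABCEFH} nor all of Schema2 = {CDFGH}, so the common attributes are not a superkey of either fragment. The join is lossy.

No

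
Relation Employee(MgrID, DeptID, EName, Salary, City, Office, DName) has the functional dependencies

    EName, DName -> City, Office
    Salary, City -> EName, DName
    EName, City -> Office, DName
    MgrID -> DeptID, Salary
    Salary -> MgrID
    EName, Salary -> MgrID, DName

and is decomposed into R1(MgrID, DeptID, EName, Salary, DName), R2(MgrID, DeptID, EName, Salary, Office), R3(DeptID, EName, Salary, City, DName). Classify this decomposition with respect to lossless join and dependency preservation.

lossless but not dependency-preserving

Lossless test (chase): Rows 1 and 3 agree on EName, DName; apply EName, DName→City, Office and equate their City, Office entries. Rows 1 and 3 agree on Salary; apply Salary→MgrID and equate their MgrID entries. Rows 1 and 2 agree on EName, Salary; apply EName, Salary→MgrID, DName and equate their MgrID, DName entries. Rows 1 and 2 agree on EName, DName; apply EName, DName→City, Office and equate their City, Office entries. Row 1 is now all distinguished symbols — the join is lossless.
Dependency preservation: the restricted closure of {EName, DName} across the fragments never reaches {City, Office}, so EName, DName → City, Office cannot be enforced without a join — not preserved.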